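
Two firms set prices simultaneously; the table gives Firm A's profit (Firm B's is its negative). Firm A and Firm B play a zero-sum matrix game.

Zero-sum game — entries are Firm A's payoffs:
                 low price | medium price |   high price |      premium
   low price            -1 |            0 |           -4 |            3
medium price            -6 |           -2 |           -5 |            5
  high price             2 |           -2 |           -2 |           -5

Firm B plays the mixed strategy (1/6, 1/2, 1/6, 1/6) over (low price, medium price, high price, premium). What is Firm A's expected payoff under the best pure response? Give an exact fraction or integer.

low price: (-1)·(1/6) + (0)·(1/2) + (-4)·(1/6) + (3)·(1/6) = -1/3.
medium price: (-6)·(1/6) + (-2)·(1/2) + (-5)·(1/6) + (5)·(1/6) = -2.
high price: (2)·(1/6) + (-2)·(1/2) + (-2)·(1/6) + (-5)·(1/6) = -11/6.
The best pure response is low price with expected payoff -1/3.

-1/3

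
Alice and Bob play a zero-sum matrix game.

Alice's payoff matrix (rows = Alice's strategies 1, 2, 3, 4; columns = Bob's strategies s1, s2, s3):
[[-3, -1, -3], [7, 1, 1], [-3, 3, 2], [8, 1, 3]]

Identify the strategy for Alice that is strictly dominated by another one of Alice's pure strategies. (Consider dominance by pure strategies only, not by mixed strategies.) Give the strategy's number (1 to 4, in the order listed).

1

Compare 1 with 2: 7 > -3, 1 > -1, 1 > -3.
So 2 strictly dominates 1 for Alice; 1 is strictly dominated.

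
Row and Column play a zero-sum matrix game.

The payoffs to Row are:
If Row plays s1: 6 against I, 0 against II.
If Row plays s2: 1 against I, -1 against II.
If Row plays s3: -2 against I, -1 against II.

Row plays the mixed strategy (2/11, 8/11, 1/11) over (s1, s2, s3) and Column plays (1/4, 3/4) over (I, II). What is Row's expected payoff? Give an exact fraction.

Against (1/4, 3/4), each row's expected payoff is s1: 3/2; s2: -1/2; s3: -5/4.
Taking the (2/11, 8/11, 1/11)-weighted average: (2/11)·(3/2) + (8/11)·(-1/2) + (1/11)·(-5/4) = -9/44.

-9/44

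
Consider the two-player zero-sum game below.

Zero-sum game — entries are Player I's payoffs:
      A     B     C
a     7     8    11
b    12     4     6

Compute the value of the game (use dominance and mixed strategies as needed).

Column C is strictly dominated by B for Player II (it gives Player I more in every row).
The remaining 2×2 game on (a, b) × (A, B) has no saddle point. Let Player I play a with probability p; indifference gives 7p + 12(1−p) = 8p + 4(1−p), so p = 8/9.
Similarly Player II's optimal q on A is 4/9, and the value is 7·(4/9) + (8)·(5/9) = 68/9.

68/9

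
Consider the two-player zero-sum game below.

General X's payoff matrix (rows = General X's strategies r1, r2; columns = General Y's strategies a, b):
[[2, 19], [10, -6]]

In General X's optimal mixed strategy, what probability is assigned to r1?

16/33

Row minima are 2 and -6, so General X's maximin is 2; column maxima are 10 and 19, so General Y's minimax is 10. These differ, so the equilibrium is in mixed strategies.
Let General X play r1 with probability p. General Y is indifferent when 2p + 10(1−p) = 19p − 6(1−p), giving p = 16/33.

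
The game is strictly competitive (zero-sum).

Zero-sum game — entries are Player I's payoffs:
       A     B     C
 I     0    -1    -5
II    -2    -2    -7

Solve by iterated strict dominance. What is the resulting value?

Column A is strictly dominated by C for Player II (-5<0, -7<-2); eliminate A.
Column B is strictly dominated by C for Player II (-5<-1, -7<-2); eliminate B.
Row II is strictly dominated by row I (-5>-7); eliminate II.
Only (I, C) remains, with payoff -5.

-5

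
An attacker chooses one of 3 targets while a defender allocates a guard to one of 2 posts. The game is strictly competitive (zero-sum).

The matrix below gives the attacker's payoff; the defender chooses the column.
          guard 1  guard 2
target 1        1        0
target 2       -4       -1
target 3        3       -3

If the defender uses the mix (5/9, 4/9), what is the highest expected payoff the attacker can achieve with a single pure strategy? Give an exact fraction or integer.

target 1: (1)·(5/9) + (0)·(4/9) = 5/9.
target 2: (-4)·(5/9) + (-1)·(4/9) = -8/3.
target 3: (3)·(5/9) + (-3)·(4/9) = 1/3.
The best pure response is target 1 with expected payoff 5/9.

5/9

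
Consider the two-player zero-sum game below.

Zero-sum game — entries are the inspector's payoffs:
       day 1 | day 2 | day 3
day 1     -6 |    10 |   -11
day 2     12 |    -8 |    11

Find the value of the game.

11/20

Column day 1 is strictly dominated by day 3 for the inspectee (it gives the inspector more in every row).
The remaining 2×2 game on (day 1, day 2) × (day 2, day 3) has no saddle point. Let the inspector play day 1 with probability p; indifference gives 10p − 8(1−p) = −11p + 11(1−p), so p = 19/40.
Similarly the inspectee's optimal q on day 2 is 11/20, and the value is 10·(11/20) + (-11)·(9/20) = 11/20.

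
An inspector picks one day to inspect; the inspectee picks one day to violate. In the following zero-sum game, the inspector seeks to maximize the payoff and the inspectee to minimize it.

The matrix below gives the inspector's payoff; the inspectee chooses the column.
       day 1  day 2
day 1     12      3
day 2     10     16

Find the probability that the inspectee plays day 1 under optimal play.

13/15

Row minima are 3 and 10, so the inspector's maximin is 10; column maxima are 12 and 16, so the inspectee's minimax is 12. These differ, so the equilibrium is in mixed strategies.
Let the inspectee play day 1 with probability q. The inspector is indifferent when 12q + 3(1−q) = 10q + 16(1−q), giving q = 13/15.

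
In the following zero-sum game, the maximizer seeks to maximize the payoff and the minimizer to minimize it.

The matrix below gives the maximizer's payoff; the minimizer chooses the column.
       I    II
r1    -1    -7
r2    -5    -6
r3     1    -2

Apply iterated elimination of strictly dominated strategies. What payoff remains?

Row r1 is strictly dominated by row r3 (1>-1, -2>-7); eliminate r1.
Row r2 is strictly dominated by row r3 (1>-5, -2>-6); eliminate r2.
Column I is strictly dominated by II for the minimizer (-2<1); eliminate I.
Only (r3, II) remains, with payoff -2.

-2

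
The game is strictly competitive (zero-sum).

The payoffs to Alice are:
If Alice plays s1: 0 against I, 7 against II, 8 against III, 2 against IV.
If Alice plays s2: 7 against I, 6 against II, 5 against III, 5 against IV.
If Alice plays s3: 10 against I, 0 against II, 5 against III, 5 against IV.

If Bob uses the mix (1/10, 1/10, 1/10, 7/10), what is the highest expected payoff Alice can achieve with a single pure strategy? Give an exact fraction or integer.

s1: (0)·(1/10) + (7)·(1/10) + (8)·(1/10) + (2)·(7/10) = 29/10.
s2: (7)·(1/10) + (6)·(1/10) + (5)·(1/10) + (5)·(7/10) = 53/10.
s3: (10)·(1/10) + (0)·(1/10) + (5)·(1/10) + (5)·(7/10) = 5.
The best pure response is s2 with expected payoff 53/10.

53/10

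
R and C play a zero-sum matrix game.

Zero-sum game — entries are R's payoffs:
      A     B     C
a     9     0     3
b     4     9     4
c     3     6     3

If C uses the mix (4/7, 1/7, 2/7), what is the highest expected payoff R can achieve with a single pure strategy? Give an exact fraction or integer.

6

a: (9)·(4/7) + (0)·(1/7) + (3)·(2/7) = 6.
b: (4)·(4/7) + (9)·(1/7) + (4)·(2/7) = 33/7.
c: (3)·(4/7) + (6)·(1/7) + (3)·(2/7) = 24/7.
The best pure response is a with expected payoff 6.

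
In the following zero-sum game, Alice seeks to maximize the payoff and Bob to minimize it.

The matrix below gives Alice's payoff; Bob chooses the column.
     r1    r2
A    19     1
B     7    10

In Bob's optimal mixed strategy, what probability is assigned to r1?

3/7

Row minima are 1 and 7, so Alice's maximin is 7; column maxima are 19 and 10, so Bob's minimax is 10. These differ, so the equilibrium is in mixed strategies.
Let Bob play r1 with probability q. Alice is indifferent when 19q + (1−q) = 7q + 10(1−q), giving q = 3/7.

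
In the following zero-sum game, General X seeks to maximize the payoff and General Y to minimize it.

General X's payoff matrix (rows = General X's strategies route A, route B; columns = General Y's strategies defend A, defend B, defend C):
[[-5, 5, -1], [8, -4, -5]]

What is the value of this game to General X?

Column defend B is strictly dominated by defend C for General Y (it gives General X more in every row).
The remaining 2×2 game on (route A, route B) × (defend A, defend C) has no saddle point. Let General X play route A with probability p; indifference gives −5p + 8(1−p) = −p − 5(1−p), so p = 13/17.
Similarly General Y's optimal q on defend A is 4/17, and the value is -5·(4/17) + (-1)·(13/17) = -33/17.

-33/17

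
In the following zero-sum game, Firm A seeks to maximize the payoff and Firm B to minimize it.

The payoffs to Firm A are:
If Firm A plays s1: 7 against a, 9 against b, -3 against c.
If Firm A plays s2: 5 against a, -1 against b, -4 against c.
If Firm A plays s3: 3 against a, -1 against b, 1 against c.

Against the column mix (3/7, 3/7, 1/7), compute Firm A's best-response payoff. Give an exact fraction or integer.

s1: (7)·(3/7) + (9)·(3/7) + (-3)·(1/7) = 45/7.
s2: (5)·(3/7) + (-1)·(3/7) + (-4)·(1/7) = 8/7.
s3: (3)·(3/7) + (-1)·(3/7) + (1)·(1/7) = 1.
The best pure response is s1 with expected payoff 45/7.

45/7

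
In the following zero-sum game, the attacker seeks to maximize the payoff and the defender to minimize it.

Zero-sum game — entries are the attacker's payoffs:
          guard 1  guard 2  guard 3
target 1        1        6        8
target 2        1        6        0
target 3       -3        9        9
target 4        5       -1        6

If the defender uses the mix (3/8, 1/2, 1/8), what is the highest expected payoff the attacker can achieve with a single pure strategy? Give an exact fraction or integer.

9/2

target 1: (1)·(3/8) + (6)·(1/2) + (8)·(1/8) = 35/8.
target 2: (1)·(3/8) + (6)·(1/2) + (0)·(1/8) = 27/8.
target 3: (-3)·(3/8) + (9)·(1/2) + (9)·(1/8) = 9/2.
target 4: (5)·(3/8) + (-1)·(1/2) + (6)·(1/8) = 17/8.
The best pure response is target 3 with expected payoff 9/2.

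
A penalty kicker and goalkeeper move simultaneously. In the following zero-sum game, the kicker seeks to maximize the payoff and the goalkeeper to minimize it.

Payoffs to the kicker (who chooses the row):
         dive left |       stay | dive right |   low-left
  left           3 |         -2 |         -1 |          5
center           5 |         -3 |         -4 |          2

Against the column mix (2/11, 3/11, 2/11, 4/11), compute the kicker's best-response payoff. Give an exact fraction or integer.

left: (3)·(2/11) + (-2)·(3/11) + (-1)·(2/11) + (5)·(4/11) = 18/11.
center: (5)·(2/11) + (-3)·(3/11) + (-4)·(2/11) + (2)·(4/11) = 1/11.
The best pure response is left with expected payoff 18/11.

18/11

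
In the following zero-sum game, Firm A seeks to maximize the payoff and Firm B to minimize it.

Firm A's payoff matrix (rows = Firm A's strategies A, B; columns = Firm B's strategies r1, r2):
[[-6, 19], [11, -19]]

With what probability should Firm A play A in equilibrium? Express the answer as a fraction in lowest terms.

6/11

Row minima are -6 and -19, so Firm A's maximin is -6; column maxima are 11 and 19, so Firm B's minimax is 11. These differ, so the equilibrium is in mixed strategies.
Let Firm A play A with probability p. Firm B is indifferent when −6p + 11(1−p) = 19p − 19(1−p), giving p = 6/11.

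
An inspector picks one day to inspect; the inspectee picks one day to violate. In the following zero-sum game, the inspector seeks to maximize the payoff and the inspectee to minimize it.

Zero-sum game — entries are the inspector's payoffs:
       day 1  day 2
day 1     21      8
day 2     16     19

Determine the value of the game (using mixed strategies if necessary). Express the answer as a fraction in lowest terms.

271/16

Row minima are 8 and 16, so the inspector's maximin is 16; column maxima are 21 and 19, so the inspectee's minimax is 19. These differ, so the equilibrium is in mixed strategies.
Let the inspector play day 1 with probability p. The inspectee is indifferent when 21p + 16(1−p) = 8p + 19(1−p), giving p = 3/16.
Let the inspectee play day 1 with probability q. The inspector is indifferent when 21q + 8(1−q) = 16q + 19(1−q), giving q = 11/16.
The value is 21·(11/16) + (8)·(5/16) = 271/16.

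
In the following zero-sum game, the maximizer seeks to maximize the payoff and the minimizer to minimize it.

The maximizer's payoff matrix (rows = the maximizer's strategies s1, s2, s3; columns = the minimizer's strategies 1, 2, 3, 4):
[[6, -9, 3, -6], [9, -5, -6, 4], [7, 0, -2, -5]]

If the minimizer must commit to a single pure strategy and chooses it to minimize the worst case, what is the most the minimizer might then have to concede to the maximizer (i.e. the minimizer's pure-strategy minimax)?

The worst case (largest entry) in each column is 1: 9, 2: 0, 3: 3, 4: 4.
The best (smallest) of these is 0.

0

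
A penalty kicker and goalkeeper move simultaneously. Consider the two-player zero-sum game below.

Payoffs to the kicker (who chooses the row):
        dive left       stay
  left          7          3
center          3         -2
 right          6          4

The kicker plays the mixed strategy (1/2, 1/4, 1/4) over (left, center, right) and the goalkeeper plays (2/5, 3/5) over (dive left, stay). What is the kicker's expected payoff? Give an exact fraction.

Against (2/5, 3/5), each row's expected payoff is left: 23/5; center: 0; right: 24/5.
Taking the (1/2, 1/4, 1/4)-weighted average: (1/2)·(23/5) + (1/4)·(0) + (1/4)·(24/5) = 7/2.

7/2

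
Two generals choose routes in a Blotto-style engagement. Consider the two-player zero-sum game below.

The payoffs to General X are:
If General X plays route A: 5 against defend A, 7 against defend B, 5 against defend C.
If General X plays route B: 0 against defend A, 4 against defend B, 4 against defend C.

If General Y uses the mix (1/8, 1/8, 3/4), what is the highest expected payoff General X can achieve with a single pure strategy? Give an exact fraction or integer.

21/4

route A: (5)·(1/8) + (7)·(1/8) + (5)·(3/4) = 21/4.
route B: (0)·(1/8) + (4)·(1/8) + (4)·(3/4) = 7/2.
The best pure response is route A with expected payoff 21/4.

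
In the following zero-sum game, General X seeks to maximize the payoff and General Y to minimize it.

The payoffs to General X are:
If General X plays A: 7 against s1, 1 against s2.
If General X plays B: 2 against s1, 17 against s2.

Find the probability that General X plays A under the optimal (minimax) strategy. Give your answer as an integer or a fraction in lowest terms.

Row minima are 1 and 2, so General X's maximin is 2; column maxima are 7 and 17, so General Y's minimax is 7. These differ, so the equilibrium is in mixed strategies.
Let General X play A with probability p. General Y is indifferent when 7p + 2(1−p) = p + 17(1−p), giving p = 5/7.

5/7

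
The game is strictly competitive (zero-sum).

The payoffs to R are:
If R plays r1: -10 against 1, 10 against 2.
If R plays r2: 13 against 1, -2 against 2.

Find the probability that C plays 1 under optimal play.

Row minima are -10 and -2, so R's maximin is -2; column maxima are 13 and 10, so C's minimax is 10. These differ, so the equilibrium is in mixed strategies.
Let C play 1 with probability q. R is indifferent when −10q + 10(1−q) = 13q − 2(1−q), giving q = 12/35.

12/35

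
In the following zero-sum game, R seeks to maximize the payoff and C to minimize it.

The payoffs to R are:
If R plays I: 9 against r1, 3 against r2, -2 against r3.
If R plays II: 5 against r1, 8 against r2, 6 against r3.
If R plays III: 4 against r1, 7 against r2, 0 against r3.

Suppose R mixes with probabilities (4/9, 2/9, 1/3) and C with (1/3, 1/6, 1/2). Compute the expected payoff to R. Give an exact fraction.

59/18

Against (1/3, 1/6, 1/2), each row's expected payoff is I: 5/2; II: 6; III: 5/2.
Taking the (4/9, 2/9, 1/3)-weighted average: (4/9)·(5/2) + (2/9)·(6) + (1/3)·(5/2) = 59/18.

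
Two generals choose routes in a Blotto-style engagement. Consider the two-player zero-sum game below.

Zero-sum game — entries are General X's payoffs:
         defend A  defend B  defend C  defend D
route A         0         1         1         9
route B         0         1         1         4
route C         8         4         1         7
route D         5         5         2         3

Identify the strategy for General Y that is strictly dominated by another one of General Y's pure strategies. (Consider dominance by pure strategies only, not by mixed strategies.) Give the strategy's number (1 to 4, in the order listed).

General Y prefers columns that give General X less. Compare defend D with defend C: 1 < 9, 1 < 4, 1 < 7, 2 < 3.
So defend C strictly dominates defend D for General Y; defend D is strictly dominated.

4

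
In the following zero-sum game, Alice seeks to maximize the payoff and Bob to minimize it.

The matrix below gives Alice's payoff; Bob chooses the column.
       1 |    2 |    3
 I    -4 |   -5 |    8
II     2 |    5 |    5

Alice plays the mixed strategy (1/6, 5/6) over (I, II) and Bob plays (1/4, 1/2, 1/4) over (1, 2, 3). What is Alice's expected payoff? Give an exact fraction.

79/24

Against (1/4, 1/2, 1/4), each row's expected payoff is I: -3/2; II: 17/4.
Taking the (1/6, 5/6)-weighted average: (1/6)·(-3/2) + (5/6)·(17/4) = 79/24.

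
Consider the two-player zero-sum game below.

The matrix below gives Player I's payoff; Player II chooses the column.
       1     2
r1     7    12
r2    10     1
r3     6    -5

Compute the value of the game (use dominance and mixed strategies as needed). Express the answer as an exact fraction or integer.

113/14

Row r3 is strictly dominated by row r2, so Player I never plays it.
The remaining 2×2 game on (r1, r2) × (1, 2) has no saddle point. Let Player I play r1 with probability p; indifference gives 7p + 10(1−p) = 12p + (1−p), so p = 9/14.
Similarly Player II's optimal q on 1 is 11/14, and the value is 7·(11/14) + (12)·(3/14) = 113/14.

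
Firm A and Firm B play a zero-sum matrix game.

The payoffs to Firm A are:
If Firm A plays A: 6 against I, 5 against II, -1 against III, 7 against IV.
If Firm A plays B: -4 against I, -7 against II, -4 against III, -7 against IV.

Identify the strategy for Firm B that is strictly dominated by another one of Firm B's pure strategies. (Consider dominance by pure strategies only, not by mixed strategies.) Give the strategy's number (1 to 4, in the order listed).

Firm B prefers columns that give Firm A less. Compare I with II: 5 < 6, -7 < -4.
So II strictly dominates I for Firm B; I is strictly dominated.

1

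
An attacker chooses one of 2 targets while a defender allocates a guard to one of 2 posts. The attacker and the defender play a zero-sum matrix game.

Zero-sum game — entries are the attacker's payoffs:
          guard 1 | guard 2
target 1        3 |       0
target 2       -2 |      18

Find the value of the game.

54/23

Row minima are 0 and -2, so the attacker's maximin is 0; column maxima are 3 and 18, so the defender's minimax is 3. These differ, so the equilibrium is in mixed strategies.
Let the attacker play target 1 with probability p. The defender is indifferent when 3p − 2(1−p) = 18(1−p), giving p = 20/23.
Let the defender play guard 1 with probability q. The attacker is indifferent when 3q = −2q + 18(1−q), giving q = 18/23.
The value is 3·(18/23) + (0)·(5/23) = 54/23.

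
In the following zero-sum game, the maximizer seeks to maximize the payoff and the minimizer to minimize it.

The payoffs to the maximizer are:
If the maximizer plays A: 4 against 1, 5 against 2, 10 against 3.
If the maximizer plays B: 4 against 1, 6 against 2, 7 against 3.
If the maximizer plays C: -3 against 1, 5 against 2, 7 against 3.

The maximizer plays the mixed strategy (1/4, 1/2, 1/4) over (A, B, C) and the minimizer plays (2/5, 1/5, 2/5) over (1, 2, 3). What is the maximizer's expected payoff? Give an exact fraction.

51/10

Against (2/5, 1/5, 2/5), each row's expected payoff is A: 33/5; B: 28/5; C: 13/5.
Taking the (1/4, 1/2, 1/4)-weighted average: (1/4)·(33/5) + (1/2)·(28/5) + (1/4)·(13/5) = 51/10.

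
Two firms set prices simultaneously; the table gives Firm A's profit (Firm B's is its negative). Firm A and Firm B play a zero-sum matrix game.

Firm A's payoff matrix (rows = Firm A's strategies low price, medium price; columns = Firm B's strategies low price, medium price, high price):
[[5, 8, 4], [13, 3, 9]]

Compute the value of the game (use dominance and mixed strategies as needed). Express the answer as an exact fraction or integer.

6

Column low price is strictly dominated by high price for Firm B (it gives Firm A more in every row).
The remaining 2×2 game on (low price, medium price) × (medium price, high price) has no saddle point. Let Firm A play low price with probability p; indifference gives 8p + 3(1−p) = 4p + 9(1−p), so p = 3/5.
Similarly Firm B's optimal q on medium price is 1/2, and the value is 8·(1/2) + (4)·(1/2) = 6.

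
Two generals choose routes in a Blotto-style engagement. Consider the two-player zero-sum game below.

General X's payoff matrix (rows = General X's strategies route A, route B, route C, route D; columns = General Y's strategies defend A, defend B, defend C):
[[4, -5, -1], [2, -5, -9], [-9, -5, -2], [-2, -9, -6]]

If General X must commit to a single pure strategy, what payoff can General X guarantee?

-5

The worst-case payoff for each row is route A: -5, route B: -9, route C: -9, route D: -9.
The best of these is -5.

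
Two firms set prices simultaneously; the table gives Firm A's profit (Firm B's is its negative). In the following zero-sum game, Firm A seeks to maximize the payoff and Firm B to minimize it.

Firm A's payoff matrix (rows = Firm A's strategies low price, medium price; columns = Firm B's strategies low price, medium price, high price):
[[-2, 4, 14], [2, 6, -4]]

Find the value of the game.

Column medium price is strictly dominated by low price for Firm B (it gives Firm A more in every row).
The remaining 2×2 game on (low price, medium price) × (low price, high price) has no saddle point. Let Firm A play low price with probability p; indifference gives −2p + 2(1−p) = 14p − 4(1−p), so p = 3/11.
Similarly Firm B's optimal q on low price is 9/11, and the value is -2·(9/11) + (14)·(2/11) = 10/11.

10/11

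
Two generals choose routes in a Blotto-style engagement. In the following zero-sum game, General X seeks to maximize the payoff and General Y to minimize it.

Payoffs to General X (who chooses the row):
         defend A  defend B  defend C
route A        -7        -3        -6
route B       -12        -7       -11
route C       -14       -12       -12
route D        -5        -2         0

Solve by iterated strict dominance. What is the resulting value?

-5

Row route B is strictly dominated by row route A (-7>-12, -3>-7, -6>-11); eliminate route B.
Column defend B is strictly dominated by defend A for General Y (-7<-3, -14<-12, -5<-2); eliminate defend B.
Row route C is strictly dominated by row route A (-7>-14, -6>-12); eliminate route C.
Column defend C is strictly dominated by defend A for General Y (-7<-6, -5<0); eliminate defend C.
Row route A is strictly dominated by row route D (-5>-7); eliminate route A.
Only (route D, defend A) remains, with payoff -5.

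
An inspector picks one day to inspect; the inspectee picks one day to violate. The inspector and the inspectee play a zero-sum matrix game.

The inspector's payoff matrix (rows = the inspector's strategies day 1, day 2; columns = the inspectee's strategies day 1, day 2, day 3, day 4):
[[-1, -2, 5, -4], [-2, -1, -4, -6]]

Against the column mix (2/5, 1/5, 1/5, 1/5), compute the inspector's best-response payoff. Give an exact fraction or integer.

-3/5

day 1: (-1)·(2/5) + (-2)·(1/5) + (5)·(1/5) + (-4)·(1/5) = -3/5.
day 2: (-2)·(2/5) + (-1)·(1/5) + (-4)·(1/5) + (-6)·(1/5) = -3.
The best pure response is day 1 with expected payoff -3/5.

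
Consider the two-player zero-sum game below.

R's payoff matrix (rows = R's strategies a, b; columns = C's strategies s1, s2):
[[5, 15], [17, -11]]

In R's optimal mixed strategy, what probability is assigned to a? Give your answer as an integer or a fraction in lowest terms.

14/19

Row minima are 5 and -11, so R's maximin is 5; column maxima are 17 and 15, so C's minimax is 15. These differ, so the equilibrium is in mixed strategies.
Let R play a with probability p. C is indifferent when 5p + 17(1−p) = 15p − 11(1−p), giving p = 14/19.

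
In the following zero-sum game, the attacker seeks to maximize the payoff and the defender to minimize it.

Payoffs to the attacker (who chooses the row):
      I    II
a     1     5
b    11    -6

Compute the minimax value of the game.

61/21

Row minima are 1 and -6, so the attacker's maximin is 1; column maxima are 11 and 5, so the defender's minimax is 5. These differ, so the equilibrium is in mixed strategies.
Let the attacker play a with probability p. The defender is indifferent when p + 11(1−p) = 5p − 6(1−p), giving p = 17/21.
Let the defender play I with probability q. The attacker is indifferent when q + 5(1−q) = 11q − 6(1−q), giving q = 11/21.
The value is 1·(11/21) + (5)·(10/21) = 61/21.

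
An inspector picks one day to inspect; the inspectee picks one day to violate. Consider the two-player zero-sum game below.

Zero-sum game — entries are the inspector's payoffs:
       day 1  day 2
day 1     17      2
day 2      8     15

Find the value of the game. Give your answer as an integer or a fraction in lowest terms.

239/22

Row minima are 2 and 8, so the inspector's maximin is 8; column maxima are 17 and 15, so the inspectee's minimax is 15. These differ, so the equilibrium is in mixed strategies.
Let the inspector play day 1 with probability p. The inspectee is indifferent when 17p + 8(1−p) = 2p + 15(1−p), giving p = 7/22.
Let the inspectee play day 1 with probability q. The inspector is indifferent when 17q + 2(1−q) = 8q + 15(1−q), giving q = 13/22.
The value is 17·(13/22) + (2)·(9/22) = 239/22.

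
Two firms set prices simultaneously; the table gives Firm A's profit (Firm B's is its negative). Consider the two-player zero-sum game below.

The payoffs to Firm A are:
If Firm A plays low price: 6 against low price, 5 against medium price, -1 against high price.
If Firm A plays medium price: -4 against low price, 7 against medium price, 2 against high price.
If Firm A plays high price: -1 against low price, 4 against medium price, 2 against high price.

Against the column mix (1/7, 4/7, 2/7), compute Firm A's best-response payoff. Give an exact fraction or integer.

4

low price: (6)·(1/7) + (5)·(4/7) + (-1)·(2/7) = 24/7.
medium price: (-4)·(1/7) + (7)·(4/7) + (2)·(2/7) = 4.
high price: (-1)·(1/7) + (4)·(4/7) + (2)·(2/7) = 19/7.
The best pure response is medium price with expected payoff 4.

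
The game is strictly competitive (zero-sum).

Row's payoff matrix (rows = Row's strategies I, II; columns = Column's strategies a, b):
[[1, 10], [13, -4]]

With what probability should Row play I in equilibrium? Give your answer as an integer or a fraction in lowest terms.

17/26

Row minima are 1 and -4, so Row's maximin is 1; column maxima are 13 and 10, so Column's minimax is 10. These differ, so the equilibrium is in mixed strategies.
Let Row play I with probability p. Column is indifferent when p + 13(1−p) = 10p − 4(1−p), giving p = 17/26.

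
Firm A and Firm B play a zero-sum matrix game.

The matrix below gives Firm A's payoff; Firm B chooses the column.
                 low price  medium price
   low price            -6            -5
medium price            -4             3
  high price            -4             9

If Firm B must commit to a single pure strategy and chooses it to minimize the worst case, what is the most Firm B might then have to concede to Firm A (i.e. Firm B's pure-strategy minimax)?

The worst case (largest entry) in each column is low price: -4, medium price: 9.
The best (smallest) of these is -4.

-4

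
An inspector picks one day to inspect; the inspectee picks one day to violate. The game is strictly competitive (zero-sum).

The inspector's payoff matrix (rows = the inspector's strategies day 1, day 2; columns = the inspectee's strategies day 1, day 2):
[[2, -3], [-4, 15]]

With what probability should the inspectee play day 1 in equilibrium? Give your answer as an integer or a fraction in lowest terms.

Row minima are -3 and -4, so the inspector's maximin is -3; column maxima are 2 and 15, so the inspectee's minimax is 2. These differ, so the equilibrium is in mixed strategies.
Let the inspectee play day 1 with probability q. The inspector is indifferent when 2q − 3(1−q) = −4q + 15(1−q), giving q = 3/4.

3/4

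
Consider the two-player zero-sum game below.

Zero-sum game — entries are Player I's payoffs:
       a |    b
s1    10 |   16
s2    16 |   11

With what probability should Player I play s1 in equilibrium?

5/11

Row minima are 10 and 11, so Player I's maximin is 11; column maxima are 16 and 16, so Player II's minimax is 16. These differ, so the equilibrium is in mixed strategies.
Let Player I play s1 with probability p. Player II is indifferent when 10p + 16(1−p) = 16p + 11(1−p), giving p = 5/11.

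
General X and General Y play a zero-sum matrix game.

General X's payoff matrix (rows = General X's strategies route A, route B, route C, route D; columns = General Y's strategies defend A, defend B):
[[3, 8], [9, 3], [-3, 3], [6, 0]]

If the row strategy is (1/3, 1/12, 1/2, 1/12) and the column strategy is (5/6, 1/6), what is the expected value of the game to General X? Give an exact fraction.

Against (5/6, 1/6), each row's expected payoff is route A: 23/6; route B: 8; route C: -2; route D: 5.
Taking the (1/3, 1/12, 1/2, 1/12)-weighted average: (1/3)·(23/6) + (1/12)·(8) + (1/2)·(-2) + (1/12)·(5) = 49/36.

49/36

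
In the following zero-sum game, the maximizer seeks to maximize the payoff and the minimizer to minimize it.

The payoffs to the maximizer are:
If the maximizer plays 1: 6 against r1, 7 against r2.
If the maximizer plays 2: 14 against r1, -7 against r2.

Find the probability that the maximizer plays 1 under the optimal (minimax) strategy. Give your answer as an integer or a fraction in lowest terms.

Row minima are 6 and -7, so the maximizer's maximin is 6; column maxima are 14 and 7, so the minimizer's minimax is 7. These differ, so the equilibrium is in mixed strategies.
Let the maximizer play 1 with probability p. The minimizer is indifferent when 6p + 14(1−p) = 7p − 7(1−p), giving p = 21/22.

21/22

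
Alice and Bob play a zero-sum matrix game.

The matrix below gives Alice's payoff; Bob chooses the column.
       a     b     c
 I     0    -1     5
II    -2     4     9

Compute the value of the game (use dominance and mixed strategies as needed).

Column c is strictly dominated by b for Bob (it gives Alice more in every row).
The remaining 2×2 game on (I, II) × (a, b) has no saddle point. Let Alice play I with probability p; indifference gives −2(1−p) = −p + 4(1−p), so p = 6/7.
Similarly Bob's optimal q on a is 5/7, and the value is 0·(5/7) + (-1)·(2/7) = -2/7.

-2/7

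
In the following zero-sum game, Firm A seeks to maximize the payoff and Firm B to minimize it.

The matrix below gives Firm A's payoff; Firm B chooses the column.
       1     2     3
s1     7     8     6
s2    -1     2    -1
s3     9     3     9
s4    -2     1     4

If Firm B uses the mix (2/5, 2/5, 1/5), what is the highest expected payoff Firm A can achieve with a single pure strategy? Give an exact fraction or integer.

s1: (7)·(2/5) + (8)·(2/5) + (6)·(1/5) = 36/5.
s2: (-1)·(2/5) + (2)·(2/5) + (-1)·(1/5) = 1/5.
s3: (9)·(2/5) + (3)·(2/5) + (9)·(1/5) = 33/5.
s4: (-2)·(2/5) + (1)·(2/5) + (4)·(1/5) = 2/5.
The best pure response is s1 with expected payoff 36/5.

36/5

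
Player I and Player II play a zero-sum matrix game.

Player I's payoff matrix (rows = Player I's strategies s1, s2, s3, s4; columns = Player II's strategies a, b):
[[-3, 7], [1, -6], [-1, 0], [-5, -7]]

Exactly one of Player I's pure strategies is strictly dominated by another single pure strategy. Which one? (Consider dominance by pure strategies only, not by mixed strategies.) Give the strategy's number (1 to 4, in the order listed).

4

Compare s4 with s1: -3 > -5, 7 > -7.
So s1 strictly dominates s4 for Player I; s4 is strictly dominated.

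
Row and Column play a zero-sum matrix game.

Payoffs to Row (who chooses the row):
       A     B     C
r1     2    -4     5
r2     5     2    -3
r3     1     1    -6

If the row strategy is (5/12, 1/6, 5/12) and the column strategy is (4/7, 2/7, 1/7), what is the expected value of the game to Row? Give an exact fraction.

67/84

Against (4/7, 2/7, 1/7), each row's expected payoff is r1: 5/7; r2: 3; r3: 0.
Taking the (5/12, 1/6, 5/12)-weighted average: (5/12)·(5/7) + (1/6)·(3) + (5/12)·(0) = 67/84.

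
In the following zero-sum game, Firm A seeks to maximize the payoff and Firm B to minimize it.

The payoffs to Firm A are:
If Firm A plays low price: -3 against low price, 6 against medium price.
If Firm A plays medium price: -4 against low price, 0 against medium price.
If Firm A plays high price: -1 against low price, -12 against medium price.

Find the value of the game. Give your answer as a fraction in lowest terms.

-21/10

Row medium price is strictly dominated by row low price, so Firm A never plays it.
The remaining 2×2 game on (low price, high price) × (low price, medium price) has no saddle point. Let Firm A play low price with probability p; indifference gives −3p − (1−p) = 6p − 12(1−p), so p = 11/20.
Similarly Firm B's optimal q on low price is 9/10, and the value is -3·(9/10) + (6)·(1/10) = -21/10.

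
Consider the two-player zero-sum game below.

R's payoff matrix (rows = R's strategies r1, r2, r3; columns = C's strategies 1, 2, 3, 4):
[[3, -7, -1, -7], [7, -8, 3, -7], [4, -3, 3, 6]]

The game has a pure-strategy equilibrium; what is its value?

-3

Row minima: -7, -8, -3 → R's maximin is -3.
Column maxima: 7, -3, 3, 6 → C's minimax is -3.
They coincide at (r3, 2), so the value is -3.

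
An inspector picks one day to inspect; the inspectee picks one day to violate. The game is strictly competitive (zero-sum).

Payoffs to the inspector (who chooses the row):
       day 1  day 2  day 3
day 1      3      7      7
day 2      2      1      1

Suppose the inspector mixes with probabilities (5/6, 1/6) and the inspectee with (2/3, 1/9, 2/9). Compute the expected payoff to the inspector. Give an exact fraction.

35/9

Against (2/3, 1/9, 2/9), each row's expected payoff is day 1: 13/3; day 2: 5/3.
Taking the (5/6, 1/6)-weighted average: (5/6)·(13/3) + (1/6)·(5/3) = 35/9.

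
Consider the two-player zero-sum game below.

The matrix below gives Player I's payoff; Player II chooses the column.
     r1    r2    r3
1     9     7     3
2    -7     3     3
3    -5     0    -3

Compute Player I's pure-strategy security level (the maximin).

3

The worst-case payoff for each row is 1: 3, 2: -7, 3: -5.
The best of these is 3.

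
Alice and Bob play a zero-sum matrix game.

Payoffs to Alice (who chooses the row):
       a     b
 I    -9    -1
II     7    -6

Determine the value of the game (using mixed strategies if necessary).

-61/21

Row minima are -9 and -6, so Alice's maximin is -6; column maxima are 7 and -1, so Bob's minimax is -1. These differ, so the equilibrium is in mixed strategies.
Let Alice play I with probability p. Bob is indifferent when −9p + 7(1−p) = −p − 6(1−p), giving p = 13/21.
Let Bob play a with probability q. Alice is indifferent when −9q − (1−q) = 7q − 6(1−q), giving q = 5/21.
The value is -9·(5/21) + (-1)·(16/21) = -61/21.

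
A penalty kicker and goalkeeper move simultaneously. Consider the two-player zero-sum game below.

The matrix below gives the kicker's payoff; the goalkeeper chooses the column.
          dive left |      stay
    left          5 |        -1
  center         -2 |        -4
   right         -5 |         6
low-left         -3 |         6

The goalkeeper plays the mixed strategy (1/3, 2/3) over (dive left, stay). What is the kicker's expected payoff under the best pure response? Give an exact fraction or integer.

left: (5)·(1/3) + (-1)·(2/3) = 1.
center: (-2)·(1/3) + (-4)·(2/3) = -10/3.
right: (-5)·(1/3) + (6)·(2/3) = 7/3.
low-left: (-3)·(1/3) + (6)·(2/3) = 3.
The best pure response is low-left with expected payoff 3.

3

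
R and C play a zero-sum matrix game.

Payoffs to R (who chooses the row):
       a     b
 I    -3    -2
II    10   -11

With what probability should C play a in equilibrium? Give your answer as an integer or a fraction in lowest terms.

Row minima are -3 and -11, so R's maximin is -3; column maxima are 10 and -2, so C's minimax is -2. These differ, so the equilibrium is in mixed strategies.
Let C play a with probability q. R is indifferent when −3q − 2(1−q) = 10q − 11(1−q), giving q = 9/22.

9/22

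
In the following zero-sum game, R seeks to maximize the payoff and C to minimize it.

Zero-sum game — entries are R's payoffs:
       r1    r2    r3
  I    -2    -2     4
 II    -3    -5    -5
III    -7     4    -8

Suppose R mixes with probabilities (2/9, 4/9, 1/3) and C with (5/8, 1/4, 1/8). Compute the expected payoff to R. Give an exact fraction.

Against (5/8, 1/4, 1/8), each row's expected payoff is I: -5/4; II: -15/4; III: -35/8.
Taking the (2/9, 4/9, 1/3)-weighted average: (2/9)·(-5/4) + (4/9)·(-15/4) + (1/3)·(-35/8) = -245/72.

-245/72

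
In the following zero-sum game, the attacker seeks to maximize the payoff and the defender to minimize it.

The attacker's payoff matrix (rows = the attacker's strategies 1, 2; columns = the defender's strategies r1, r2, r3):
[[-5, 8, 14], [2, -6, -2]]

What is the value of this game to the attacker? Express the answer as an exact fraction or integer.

-2/3

Column r3 is strictly dominated by r2 for the defender (it gives the attacker more in every row).
The remaining 2×2 game on (1, 2) × (r1, r2) has no saddle point. Let the attacker play 1 with probability p; indifference gives −5p + 2(1−p) = 8p − 6(1−p), so p = 8/21.
Similarly the defender's optimal q on r1 is 2/3, and the value is -5·(2/3) + (8)·(1/3) = -2/3.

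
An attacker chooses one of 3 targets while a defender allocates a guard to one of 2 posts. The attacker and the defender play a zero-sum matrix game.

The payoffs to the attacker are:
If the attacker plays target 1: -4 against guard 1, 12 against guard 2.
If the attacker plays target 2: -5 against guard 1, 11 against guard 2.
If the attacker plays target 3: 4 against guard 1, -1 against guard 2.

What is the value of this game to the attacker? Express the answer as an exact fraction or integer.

Row target 2 is strictly dominated by row target 1, so the attacker never plays it.
The remaining 2×2 game on (target 1, target 3) × (guard 1, guard 2) has no saddle point. Let the attacker play target 1 with probability p; indifference gives −4p + 4(1−p) = 12p − (1−p), so p = 5/21.
Similarly the defender's optimal q on guard 1 is 13/21, and the value is -4·(13/21) + (12)·(8/21) = 44/21.

44/21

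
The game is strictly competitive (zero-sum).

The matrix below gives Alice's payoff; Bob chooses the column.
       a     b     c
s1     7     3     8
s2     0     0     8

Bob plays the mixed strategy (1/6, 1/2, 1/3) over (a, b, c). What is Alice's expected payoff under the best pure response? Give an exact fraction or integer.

s1: (7)·(1/6) + (3)·(1/2) + (8)·(1/3) = 16/3.
s2: (0)·(1/6) + (0)·(1/2) + (8)·(1/3) = 8/3.
The best pure response is s1 with expected payoff 16/3.

16/3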